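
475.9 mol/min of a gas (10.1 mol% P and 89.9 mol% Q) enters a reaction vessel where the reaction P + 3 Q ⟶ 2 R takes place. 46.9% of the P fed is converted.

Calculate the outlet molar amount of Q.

360 mol/min

P reacted = 0.469 × 48.07 = 22.54 mol/min; ν_P = −1, so ξ = 22.54/1 = 22.54 mol/min.
Outlet amounts (n = n₀ + ν ξ):
  P: 48.07 − 1(22.54) = 25.52
  Q: 427.8 − 3(22.54) = 360.2
  R: 0 + 2(22.54) = 45.09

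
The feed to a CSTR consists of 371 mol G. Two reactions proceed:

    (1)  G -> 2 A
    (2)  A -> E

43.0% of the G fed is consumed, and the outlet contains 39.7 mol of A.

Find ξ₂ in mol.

ξ₂ = 279 mol

Conversion of G: G consumed = 1ξ₁ = 0.43 × 371 → ξ₁ = 159.5 mol.
A balance: n_A = 0 + 2ξ₁ − 1ξ₂ = 39.7 → ξ₂ = (2·159.5 − 39.7)/1 = 279.4 mol.
Outlet amounts (n = n₀ + Σ ν·ξ):
  G: 371 − 1(159.5) = 211.5
  A: 0 + 2(159.5) − 1(279.4) = 39.7
  E: 0 + 1(279.4) = 279.4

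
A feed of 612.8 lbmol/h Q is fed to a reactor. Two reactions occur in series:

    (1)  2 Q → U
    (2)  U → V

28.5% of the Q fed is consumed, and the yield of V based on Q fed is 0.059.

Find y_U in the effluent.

Conversion of Q: Q consumed = 2ξ₁ = 0.285 × 612.8 → ξ₁ = 87.32 lbmol/h.
Yield of V: 1ξ₂ / 612.8 = 0.059 → ξ₂ = 36.16 lbmol/h.
Outlet amounts (n = n₀ + Σ ν·ξ):
  Q: 612.8 − 2(87.32) = 438.2
  U: 0 + 1(87.32) − 1(36.16) = 51.17
  V: 0 + 1(36.16) = 36.16
Total out = 525.5 lbmol/h; y_U = 51.17 / 525.5 = 0.09738.

0.0974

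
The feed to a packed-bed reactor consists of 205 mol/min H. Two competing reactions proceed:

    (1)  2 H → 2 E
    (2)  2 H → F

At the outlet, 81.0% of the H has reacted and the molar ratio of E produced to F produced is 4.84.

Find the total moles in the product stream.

Conversion of H: H consumed = 0.81 × 205 = 166.1 mol/min = 2ξ₁ + 2ξ₂.
Selectivity: 2ξ₁ / (1ξ₂) = 4.84 → ξ₁ = 2.42 ξ₂.
Substitute: (2·2.42 + 2) ξ₂ = 166.1 → ξ₂ = 24.28 mol/min, ξ₁ = 58.75 mol/min.
Outlet amounts (n = n₀ + Σ ν·ξ):
  H: 205 − 2(58.75) − 2(24.28) = 38.95
  E: 0 + 2(58.75) = 117.5
  F: 0 + 1(24.28) = 24.28
Total out = 38.95 + 117.5 + 24.28 = 180.7 mol/min.

181 mol/min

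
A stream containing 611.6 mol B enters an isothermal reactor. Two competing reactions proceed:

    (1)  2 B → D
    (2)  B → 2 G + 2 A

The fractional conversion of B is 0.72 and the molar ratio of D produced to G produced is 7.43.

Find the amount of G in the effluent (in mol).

28.7 mol

Conversion of B: B consumed = 0.72 × 611.6 = 440.4 mol = 2ξ₁ + 1ξ₂.
Selectivity: 1ξ₁ / (2ξ₂) = 7.43 → ξ₁ = 14.86 ξ₂.
Substitute: (2·14.86 + 1) ξ₂ = 440.4 → ξ₂ = 14.33 mol, ξ₁ = 213 mol.
Outlet amounts (n = n₀ + Σ ν·ξ):
  B: 611.6 − 2(213) − 1(14.33) = 171.2
  D: 0 + 1(213) = 213
  G: 0 + 2(14.33) = 28.67
  A: 0 + 2(14.33) = 28.67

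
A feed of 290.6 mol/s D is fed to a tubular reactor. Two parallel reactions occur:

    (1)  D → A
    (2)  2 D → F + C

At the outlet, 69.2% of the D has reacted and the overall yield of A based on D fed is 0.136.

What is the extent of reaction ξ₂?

ξ₂ = 80.8 mol/s

Yield of A: 1ξ₁ / 290.6 = 0.136 → ξ₁ = 39.52 mol/s.
Conversion of D: 1ξ₁ + 2ξ₂ = 0.692 × 290.6 = 201.1 → ξ₂ = 80.79 mol/s.
Outlet amounts (n = n₀ + Σ ν·ξ):
  D: 290.6 − 1(39.52) − 2(80.79) = 89.5
  A: 0 + 1(39.52) = 39.52
  F: 0 + 1(80.79) = 80.79
  C: 0 + 1(80.79) = 80.79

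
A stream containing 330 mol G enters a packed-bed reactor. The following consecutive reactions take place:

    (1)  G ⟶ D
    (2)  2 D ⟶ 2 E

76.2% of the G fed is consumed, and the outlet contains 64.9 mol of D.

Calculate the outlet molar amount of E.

187 mol

Conversion of G: G consumed = 1ξ₁ = 0.762 × 330 → ξ₁ = 251.5 mol.
D balance: n_D = 0 + 1ξ₁ − 2ξ₂ = 64.9 → ξ₂ = (1·251.5 − 64.9)/2 = 93.28 mol.
Outlet amounts (n = n₀ + Σ ν·ξ):
  G: 330 − 1(251.5) = 78.54
  D: 0 + 1(251.5) − 2(93.28) = 64.9
  E: 0 + 2(93.28) = 186.6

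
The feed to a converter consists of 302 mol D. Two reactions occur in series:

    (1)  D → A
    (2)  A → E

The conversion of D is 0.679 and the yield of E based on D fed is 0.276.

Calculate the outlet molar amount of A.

122 mol

Conversion of D: D consumed = 1ξ₁ = 0.679 × 302 → ξ₁ = 205.1 mol.
Yield of E: 1ξ₂ / 302 = 0.276 → ξ₂ = 83.35 mol.
Outlet amounts (n = n₀ + Σ ν·ξ):
  D: 302 − 1(205.1) = 96.94
  A: 0 + 1(205.1) − 1(83.35) = 121.7
  E: 0 + 1(83.35) = 83.35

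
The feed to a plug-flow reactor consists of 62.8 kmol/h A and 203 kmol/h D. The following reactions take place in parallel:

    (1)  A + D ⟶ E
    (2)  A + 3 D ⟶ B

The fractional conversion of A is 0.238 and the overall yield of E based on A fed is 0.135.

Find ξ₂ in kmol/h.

ξ₂ = 6.47 kmol/h

Yield of E: 1ξ₁ / 62.8 = 0.135 → ξ₁ = 8.478 kmol/h.
Conversion of A: 1ξ₁ + 1ξ₂ = 0.238 × 62.8 = 14.95 → ξ₂ = 6.468 kmol/h.
Outlet amounts (n = n₀ + Σ ν·ξ):
  A: 62.8 − 1(8.478) − 1(6.468) = 47.85
  D: 203 − 1(8.478) − 3(6.468) = 175.1
  E: 0 + 1(8.478) = 8.478
  B: 0 + 1(6.468) = 6.468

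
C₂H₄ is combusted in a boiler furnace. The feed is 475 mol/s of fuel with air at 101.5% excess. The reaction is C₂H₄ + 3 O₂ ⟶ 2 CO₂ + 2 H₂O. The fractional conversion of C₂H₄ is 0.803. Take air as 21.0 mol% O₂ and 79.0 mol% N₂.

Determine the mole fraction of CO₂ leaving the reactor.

Stoichiometric O₂ = 3 × 475 = 1425 mol/s; O₂ fed = 1425 × 2.015 = 2871 mol/s.
N₂ fed = 2871 × 79/21 = 10800 mol/s.
Fuel reacted = 0.803 × 475 → ξ = 381.4 mol/s.
Outlet (n = n₀ + ν ξ):
  C₂H₄: 475 − 1(381.4) = 93.57
  O₂: 2871 − 3(381.4) = 1727
  N₂: 10800 (inert)
  CO₂: 0 + 2(381.4) = 762.9
  H₂O: 0 + 2(381.4) = 762.9
Total out = 14150 mol/s; y_CO₂ = 762.9 / 14150 = 0.05392.

0.0539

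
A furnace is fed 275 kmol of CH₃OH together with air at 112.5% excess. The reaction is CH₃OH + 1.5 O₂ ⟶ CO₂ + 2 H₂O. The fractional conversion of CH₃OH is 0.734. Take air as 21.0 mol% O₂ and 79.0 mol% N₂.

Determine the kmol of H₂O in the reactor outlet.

404 kmol

Stoichiometric O₂ = 1.5 × 275 = 412.5 kmol; O₂ fed = 412.5 × 2.125 = 876.6 kmol.
N₂ fed = 876.6 × 79/21 = 3298 kmol.
Fuel reacted = 0.734 × 275 → ξ = 201.8 kmol.
Outlet (n = n₀ + ν ξ):
  CH₃OH: 275 − 1(201.8) = 73.15
  O₂: 876.6 − 1.5(201.8) = 573.8
  N₂: 3298 (inert)
  CO₂: 0 + 1(201.8) = 201.8
  H₂O: 0 + 2(201.8) = 403.7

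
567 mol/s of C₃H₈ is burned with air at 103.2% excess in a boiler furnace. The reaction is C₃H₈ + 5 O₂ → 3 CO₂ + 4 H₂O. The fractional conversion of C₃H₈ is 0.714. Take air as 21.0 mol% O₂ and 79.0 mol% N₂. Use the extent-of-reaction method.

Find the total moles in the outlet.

Stoichiometric O₂ = 5 × 567 = 2835 mol/s; O₂ fed = 2835 × 2.032 = 5761 mol/s.
N₂ fed = 5761 × 79/21 = 21670 mol/s.
Fuel reacted = 0.714 × 567 → ξ = 404.8 mol/s.
Outlet (n = n₀ + ν ξ):
  C₃H₈: 567 − 1(404.8) = 162.2
  O₂: 5761 − 5(404.8) = 3737
  N₂: 21670 (inert)
  CO₂: 0 + 3(404.8) = 1215
  H₂O: 0 + 4(404.8) = 1619
Total out = 162.2 + 3737 + 21670 + 1215 + 1619 = 28400 mol/s.

28400 mol/s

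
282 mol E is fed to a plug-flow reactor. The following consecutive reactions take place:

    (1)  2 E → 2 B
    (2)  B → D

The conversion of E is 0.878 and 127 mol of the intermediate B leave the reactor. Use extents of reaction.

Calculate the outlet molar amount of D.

121 mol

Conversion of E: E consumed = 2ξ₁ = 0.878 × 282 → ξ₁ = 123.8 mol.
B balance: n_B = 0 + 2ξ₁ − 1ξ₂ = 127 → ξ₂ = (2·123.8 − 127)/1 = 120.6 mol.
Outlet amounts (n = n₀ + Σ ν·ξ):
  E: 282 − 2(123.8) = 34.4
  B: 0 + 2(123.8) − 1(120.6) = 127
  D: 0 + 1(120.6) = 120.6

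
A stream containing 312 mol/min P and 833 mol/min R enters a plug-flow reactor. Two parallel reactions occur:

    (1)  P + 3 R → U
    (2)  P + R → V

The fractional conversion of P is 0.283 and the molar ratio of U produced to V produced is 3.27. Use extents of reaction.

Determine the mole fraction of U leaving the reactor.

0.0734

Conversion of P: P consumed = 0.283 × 312 = 88.3 mol/min = 1ξ₁ + 1ξ₂.
Selectivity: 1ξ₁ / (1ξ₂) = 3.27 → ξ₁ = 3.27 ξ₂.
Substitute: (1·3.27 + 1) ξ₂ = 88.3 → ξ₂ = 20.68 mol/min, ξ₁ = 67.62 mol/min.
Outlet amounts (n = n₀ + Σ ν·ξ):
  P: 312 − 1(67.62) − 1(20.68) = 223.7
  R: 833 − 3(67.62) − 1(20.68) = 609.5
  U: 0 + 1(67.62) = 67.62
  V: 0 + 1(20.68) = 20.68
Total out = 921.5 mol/min; y_U = 67.62 / 921.5 = 0.07338.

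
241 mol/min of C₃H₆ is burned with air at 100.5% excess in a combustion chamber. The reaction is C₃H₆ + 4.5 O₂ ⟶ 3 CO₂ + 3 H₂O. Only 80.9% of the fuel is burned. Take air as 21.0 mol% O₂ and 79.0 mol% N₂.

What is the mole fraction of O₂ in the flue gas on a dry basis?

Stoichiometric O₂ = 4.5 × 241 = 1084 mol/min; O₂ fed = 1084 × 2.005 = 2174 mol/min.
N₂ fed = 2174 × 79/21 = 8180 mol/min.
Fuel reacted = 0.809 × 241 → ξ = 195 mol/min.
Outlet (n = n₀ + ν ξ):
  C₃H₆: 241 − 1(195) = 46.03
  O₂: 2174 − 4.5(195) = 1297
  N₂: 8180 (inert)
  CO₂: 0 + 3(195) = 584.9
  H₂O: 0 + 3(195) = 584.9
Dry total = 10110 mol/min; y_O₂ (dry) = 1297 / 10110 = 0.1283.

0.128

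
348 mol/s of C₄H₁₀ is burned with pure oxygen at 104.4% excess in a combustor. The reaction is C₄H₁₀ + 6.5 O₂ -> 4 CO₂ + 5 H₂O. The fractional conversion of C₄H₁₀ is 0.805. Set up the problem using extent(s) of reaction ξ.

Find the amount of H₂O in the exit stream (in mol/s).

1400 mol/s

Stoichiometric O₂ = 6.5 × 348 = 2262 mol/s; O₂ fed = 2262 × 2.044 = 4624 mol/s.
Fuel reacted = 0.805 × 348 → ξ = 280.1 mol/s.
Outlet (n = n₀ + ν ξ):
  C₄H₁₀: 348 − 1(280.1) = 67.86
  O₂: 4624 − 6.5(280.1) = 2803
  CO₂: 0 + 4(280.1) = 1121
  H₂O: 0 + 5(280.1) = 1401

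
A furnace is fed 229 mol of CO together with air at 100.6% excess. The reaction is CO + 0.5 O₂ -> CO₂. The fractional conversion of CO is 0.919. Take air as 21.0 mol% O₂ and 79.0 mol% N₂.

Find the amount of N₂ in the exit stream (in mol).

Stoichiometric O₂ = 0.5 × 229 = 114.5 mol; O₂ fed = 114.5 × 2.006 = 229.7 mol.
N₂ fed = 229.7 × 79/21 = 864.1 mol.
Fuel reacted = 0.919 × 229 → ξ = 210.5 mol.
Outlet (n = n₀ + ν ξ):
  CO: 229 − 1(210.5) = 18.55
  O₂: 229.7 − 0.5(210.5) = 124.5
  N₂: 864.1 (inert)
  CO₂: 0 + 1(210.5) = 210.5

864 mol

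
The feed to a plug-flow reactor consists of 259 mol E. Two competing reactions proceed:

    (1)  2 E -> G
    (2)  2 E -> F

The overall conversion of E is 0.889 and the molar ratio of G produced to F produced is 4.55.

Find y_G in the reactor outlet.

Conversion of E: E consumed = 0.889 × 259 = 230.3 mol = 2ξ₁ + 2ξ₂.
Selectivity: 1ξ₁ / (1ξ₂) = 4.55 → ξ₁ = 4.55 ξ₂.
Substitute: (2·4.55 + 2) ξ₂ = 230.3 → ξ₂ = 20.74 mol, ξ₁ = 94.38 mol.
Outlet amounts (n = n₀ + Σ ν·ξ):
  E: 259 − 2(94.38) − 2(20.74) = 28.75
  G: 0 + 1(94.38) = 94.38
  F: 0 + 1(20.74) = 20.74
Total out = 143.9 mol; y_G = 94.38 / 143.9 = 0.656.

0.656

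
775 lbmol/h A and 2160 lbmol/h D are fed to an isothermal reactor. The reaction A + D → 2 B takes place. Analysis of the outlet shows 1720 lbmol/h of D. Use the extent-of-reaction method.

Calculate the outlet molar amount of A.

335 lbmol/h

For D: n = n₀ − 1ξ → 1720 = 2160 − 1ξ, giving ξ = 440 lbmol/h.
Outlet amounts (n = n₀ + ν ξ):
  A: 775 − 1(440) = 335
  D: 2160 − 1(440) = 1720
  B: 0 + 2(440) = 880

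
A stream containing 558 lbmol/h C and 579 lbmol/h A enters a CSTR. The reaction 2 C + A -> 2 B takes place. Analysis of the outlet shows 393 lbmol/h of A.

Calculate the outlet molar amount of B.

372 lbmol/h

For A: n = n₀ − 1ξ → 393 = 579 − 1ξ, giving ξ = 186 lbmol/h.
Outlet amounts (n = n₀ + ν ξ):
  C: 558 − 2(186) = 186
  A: 579 − 1(186) = 393
  B: 0 + 2(186) = 372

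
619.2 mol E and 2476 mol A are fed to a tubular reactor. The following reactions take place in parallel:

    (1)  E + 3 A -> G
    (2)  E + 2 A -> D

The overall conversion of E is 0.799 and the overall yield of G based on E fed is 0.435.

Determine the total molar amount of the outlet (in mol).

1840 mol

Yield of G: 1ξ₁ / 619.2 = 0.435 → ξ₁ = 269.4 mol.
Conversion of E: 1ξ₁ + 1ξ₂ = 0.799 × 619.2 = 494.7 → ξ₂ = 225.4 mol.
Outlet amounts (n = n₀ + Σ ν·ξ):
  E: 619.2 − 1(269.4) − 1(225.4) = 124.5
  A: 2476 − 3(269.4) − 2(225.4) = 1217
  G: 0 + 1(269.4) = 269.4
  D: 0 + 1(225.4) = 225.4
Total out = 124.5 + 1217 + 269.4 + 225.4 = 1836 mol.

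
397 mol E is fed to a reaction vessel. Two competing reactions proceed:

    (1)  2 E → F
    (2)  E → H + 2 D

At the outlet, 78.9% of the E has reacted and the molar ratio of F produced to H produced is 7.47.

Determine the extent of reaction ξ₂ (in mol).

Conversion of E: E consumed = 0.789 × 397 = 313.2 mol = 2ξ₁ + 1ξ₂.
Selectivity: 1ξ₁ / (1ξ₂) = 7.47 → ξ₁ = 7.47 ξ₂.
Substitute: (2·7.47 + 1) ξ₂ = 313.2 → ξ₂ = 19.65 mol, ξ₁ = 146.8 mol.
Outlet amounts (n = n₀ + Σ ν·ξ):
  E: 397 − 2(146.8) − 1(19.65) = 83.77
  F: 0 + 1(146.8) = 146.8
  H: 0 + 1(19.65) = 19.65
  D: 0 + 2(19.65) = 39.3

ξ₂ = 19.7 mol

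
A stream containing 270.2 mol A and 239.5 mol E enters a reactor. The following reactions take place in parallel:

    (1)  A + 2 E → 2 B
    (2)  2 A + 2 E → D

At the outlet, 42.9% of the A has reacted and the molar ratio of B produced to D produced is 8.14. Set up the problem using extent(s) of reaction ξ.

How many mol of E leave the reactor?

Conversion of A: A consumed = 0.429 × 270.2 = 115.9 mol = 1ξ₁ + 2ξ₂.
Selectivity: 2ξ₁ / (1ξ₂) = 8.14 → ξ₁ = 4.07 ξ₂.
Substitute: (1·4.07 + 2) ξ₂ = 115.9 → ξ₂ = 19.1 mol, ξ₁ = 77.72 mol.
Outlet amounts (n = n₀ + Σ ν·ξ):
  A: 270.2 − 1(77.72) − 2(19.1) = 154.3
  E: 239.5 − 2(77.72) − 2(19.1) = 45.86
  B: 0 + 2(77.72) = 155.4
  D: 0 + 1(19.1) = 19.1

45.9 mol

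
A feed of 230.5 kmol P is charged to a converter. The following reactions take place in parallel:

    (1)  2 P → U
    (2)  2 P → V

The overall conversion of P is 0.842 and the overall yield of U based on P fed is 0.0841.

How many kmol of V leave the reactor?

77.7 kmol

Yield of U: 1ξ₁ / 230.5 = 0.0841 → ξ₁ = 19.39 kmol.
Conversion of P: 2ξ₁ + 2ξ₂ = 0.842 × 230.5 = 194.1 → ξ₂ = 77.66 kmol.
Outlet amounts (n = n₀ + Σ ν·ξ):
  P: 230.5 − 2(19.39) − 2(77.66) = 36.42
  U: 0 + 1(19.39) = 19.39
  V: 0 + 1(77.66) = 77.66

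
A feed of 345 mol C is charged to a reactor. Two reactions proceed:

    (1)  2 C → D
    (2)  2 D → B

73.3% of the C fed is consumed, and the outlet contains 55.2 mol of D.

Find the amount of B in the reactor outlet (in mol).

Conversion of C: C consumed = 2ξ₁ = 0.733 × 345 → ξ₁ = 126.4 mol.
D balance: n_D = 0 + 1ξ₁ − 2ξ₂ = 55.2 → ξ₂ = (1·126.4 − 55.2)/2 = 35.62 mol.
Outlet amounts (n = n₀ + Σ ν·ξ):
  C: 345 − 2(126.4) = 92.12
  D: 0 + 1(126.4) − 2(35.62) = 55.2
  B: 0 + 1(35.62) = 35.62

35.6 mol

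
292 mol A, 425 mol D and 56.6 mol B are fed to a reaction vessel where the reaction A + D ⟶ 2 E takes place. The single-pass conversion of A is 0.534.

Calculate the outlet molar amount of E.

312 mol

A reacted = 0.534 × 292 = 155.9 mol; ν_A = −1, so ξ = 155.9/1 = 155.9 mol.
Outlet amounts (n = n₀ + ν ξ):
  A: 292 − 1(155.9) = 136.1
  D: 425 − 1(155.9) = 269.1
  E: 0 + 2(155.9) = 311.9
  B: 56.6 (inert)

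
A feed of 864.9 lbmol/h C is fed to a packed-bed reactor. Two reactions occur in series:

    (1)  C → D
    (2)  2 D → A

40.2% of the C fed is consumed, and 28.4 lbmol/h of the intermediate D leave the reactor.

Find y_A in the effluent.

Conversion of C: C consumed = 1ξ₁ = 0.402 × 864.9 → ξ₁ = 347.7 lbmol/h.
D balance: n_D = 0 + 1ξ₁ − 2ξ₂ = 28.4 → ξ₂ = (1·347.7 − 28.4)/2 = 159.6 lbmol/h.
Outlet amounts (n = n₀ + Σ ν·ξ):
  C: 864.9 − 1(347.7) = 517.2
  D: 0 + 1(347.7) − 2(159.6) = 28.4
  A: 0 + 1(159.6) = 159.6
Total out = 705.3 lbmol/h; y_A = 159.6 / 705.3 = 0.2264.

0.226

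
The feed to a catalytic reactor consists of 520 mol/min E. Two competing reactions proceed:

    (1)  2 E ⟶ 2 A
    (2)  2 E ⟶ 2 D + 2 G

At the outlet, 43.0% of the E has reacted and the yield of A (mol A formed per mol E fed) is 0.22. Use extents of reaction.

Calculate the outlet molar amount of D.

Yield of A: 2ξ₁ / 520 = 0.22 → ξ₁ = 57.2 mol/min.
Conversion of E: 2ξ₁ + 2ξ₂ = 0.43 × 520 = 223.6 → ξ₂ = 54.6 mol/min.
Outlet amounts (n = n₀ + Σ ν·ξ):
  E: 520 − 2(57.2) − 2(54.6) = 296.4
  A: 0 + 2(57.2) = 114.4
  D: 0 + 2(54.6) = 109.2
  G: 0 + 2(54.6) = 109.2

109 mol/min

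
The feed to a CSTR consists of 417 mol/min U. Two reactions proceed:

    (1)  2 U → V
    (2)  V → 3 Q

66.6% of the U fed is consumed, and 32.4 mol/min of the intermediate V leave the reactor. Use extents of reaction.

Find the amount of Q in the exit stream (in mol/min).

Conversion of U: U consumed = 2ξ₁ = 0.666 × 417 → ξ₁ = 138.9 mol/min.
V balance: n_V = 0 + 1ξ₁ − 1ξ₂ = 32.4 → ξ₂ = (1·138.9 − 32.4)/1 = 106.5 mol/min.
Outlet amounts (n = n₀ + Σ ν·ξ):
  U: 417 − 2(138.9) = 139.3
  V: 0 + 1(138.9) − 1(106.5) = 32.4
  Q: 0 + 3(106.5) = 319.4

319 mol/min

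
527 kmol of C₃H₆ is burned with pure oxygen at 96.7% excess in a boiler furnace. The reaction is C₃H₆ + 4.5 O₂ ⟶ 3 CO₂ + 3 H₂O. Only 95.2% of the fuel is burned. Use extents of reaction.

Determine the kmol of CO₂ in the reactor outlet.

Stoichiometric O₂ = 4.5 × 527 = 2372 kmol; O₂ fed = 2372 × 1.967 = 4665 kmol.
Fuel reacted = 0.952 × 527 → ξ = 501.7 kmol.
Outlet (n = n₀ + ν ξ):
  C₃H₆: 527 − 1(501.7) = 25.3
  O₂: 4665 − 4.5(501.7) = 2407
  CO₂: 0 + 3(501.7) = 1505
  H₂O: 0 + 3(501.7) = 1505

1510 kmol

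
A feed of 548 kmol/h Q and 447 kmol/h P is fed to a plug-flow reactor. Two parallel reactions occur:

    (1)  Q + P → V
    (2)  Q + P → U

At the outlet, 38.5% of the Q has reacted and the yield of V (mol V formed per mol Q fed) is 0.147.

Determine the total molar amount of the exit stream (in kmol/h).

784 kmol/h

Yield of V: 1ξ₁ / 548 = 0.147 → ξ₁ = 80.56 kmol/h.
Conversion of Q: 1ξ₁ + 1ξ₂ = 0.385 × 548 = 211 → ξ₂ = 130.4 kmol/h.
Outlet amounts (n = n₀ + Σ ν·ξ):
  Q: 548 − 1(80.56) − 1(130.4) = 337
  P: 447 − 1(80.56) − 1(130.4) = 236
  V: 0 + 1(80.56) = 80.56
  U: 0 + 1(130.4) = 130.4
Total out = 337 + 236 + 80.56 + 130.4 = 784 kmol/h.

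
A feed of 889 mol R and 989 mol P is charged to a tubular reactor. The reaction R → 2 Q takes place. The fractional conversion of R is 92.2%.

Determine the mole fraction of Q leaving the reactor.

R reacted = 0.922 × 889 = 819.7 mol; ν_R = −1, so ξ = 819.7/1 = 819.7 mol.
Outlet amounts (n = n₀ + ν ξ):
  R: 889 − 1(819.7) = 69.34
  Q: 0 + 2(819.7) = 1639
  P: 989 (inert)
Total out = 2698 mol; y_Q = 1639 / 2698 = 0.6077.

0.608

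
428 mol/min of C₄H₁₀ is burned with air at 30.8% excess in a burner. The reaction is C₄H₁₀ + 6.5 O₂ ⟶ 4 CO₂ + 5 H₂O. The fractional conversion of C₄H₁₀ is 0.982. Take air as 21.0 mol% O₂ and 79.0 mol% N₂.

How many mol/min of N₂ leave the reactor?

13700 mol/min

Stoichiometric O₂ = 6.5 × 428 = 2782 mol/min; O₂ fed = 2782 × 1.308 = 3639 mol/min.
N₂ fed = 3639 × 79/21 = 13690 mol/min.
Fuel reacted = 0.982 × 428 → ξ = 420.3 mol/min.
Outlet (n = n₀ + ν ξ):
  C₄H₁₀: 428 − 1(420.3) = 7.704
  O₂: 3639 − 6.5(420.3) = 906.9
  N₂: 13690 (inert)
  CO₂: 0 + 4(420.3) = 1681
  H₂O: 0 + 5(420.3) = 2101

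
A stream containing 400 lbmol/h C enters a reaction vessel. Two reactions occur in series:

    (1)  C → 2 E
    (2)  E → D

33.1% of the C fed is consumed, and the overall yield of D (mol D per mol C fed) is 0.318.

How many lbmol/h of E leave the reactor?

Conversion of C: C consumed = 1ξ₁ = 0.331 × 400 → ξ₁ = 132.4 lbmol/h.
Yield of D: 1ξ₂ / 400 = 0.318 → ξ₂ = 127.2 lbmol/h.
Outlet amounts (n = n₀ + Σ ν·ξ):
  C: 400 − 1(132.4) = 267.6
  E: 0 + 2(132.4) − 1(127.2) = 137.6
  D: 0 + 1(127.2) = 127.2

138 lbmol/h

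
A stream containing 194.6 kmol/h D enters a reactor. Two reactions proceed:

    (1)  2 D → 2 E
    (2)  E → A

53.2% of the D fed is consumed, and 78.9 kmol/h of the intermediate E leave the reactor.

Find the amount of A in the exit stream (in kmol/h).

24.6 kmol/h

Conversion of D: D consumed = 2ξ₁ = 0.532 × 194.6 → ξ₁ = 51.76 kmol/h.
E balance: n_E = 0 + 2ξ₁ − 1ξ₂ = 78.9 → ξ₂ = (2·51.76 − 78.9)/1 = 24.63 kmol/h.
Outlet amounts (n = n₀ + Σ ν·ξ):
  D: 194.6 − 2(51.76) = 91.07
  E: 0 + 2(51.76) − 1(24.63) = 78.9
  A: 0 + 1(24.63) = 24.63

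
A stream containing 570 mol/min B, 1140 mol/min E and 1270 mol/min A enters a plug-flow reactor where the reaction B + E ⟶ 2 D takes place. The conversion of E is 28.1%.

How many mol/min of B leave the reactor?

250 mol/min

E reacted = 0.281 × 1140 = 320.3 mol/min; ν_E = −1, so ξ = 320.3/1 = 320.3 mol/min.
Outlet amounts (n = n₀ + ν ξ):
  B: 570 − 1(320.3) = 249.7
  E: 1140 − 1(320.3) = 819.7
  D: 0 + 2(320.3) = 640.7
  A: 1270 (inert)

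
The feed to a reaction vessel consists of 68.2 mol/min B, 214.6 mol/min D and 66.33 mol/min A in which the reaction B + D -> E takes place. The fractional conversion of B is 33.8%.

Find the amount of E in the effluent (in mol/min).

B reacted = 0.338 × 68.2 = 23.05 mol/min; ν_B = −1, so ξ = 23.05/1 = 23.05 mol/min.
Outlet amounts (n = n₀ + ν ξ):
  B: 68.2 − 1(23.05) = 45.15
  D: 214.6 − 1(23.05) = 191.5
  E: 0 + 1(23.05) = 23.05
  A: 66.33 (inert)

23.1 mol/min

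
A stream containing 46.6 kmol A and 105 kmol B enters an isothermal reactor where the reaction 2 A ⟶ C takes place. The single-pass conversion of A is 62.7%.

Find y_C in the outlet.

A reacted = 0.627 × 46.6 = 29.22 kmol; ν_A = −2, so ξ = 29.22/2 = 14.61 kmol.
Outlet amounts (n = n₀ + ν ξ):
  A: 46.6 − 2(14.61) = 17.38
  C: 0 + 1(14.61) = 14.61
  B: 105 (inert)
Total out = 137 kmol; y_C = 14.61 / 137 = 0.1066.

0.107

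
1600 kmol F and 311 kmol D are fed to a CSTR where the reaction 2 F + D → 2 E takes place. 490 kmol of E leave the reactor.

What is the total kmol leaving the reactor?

1670 kmol

For E: n = n₀ + 2ξ → 490 = 0 + 2ξ, giving ξ = 245 kmol.
Outlet amounts (n = n₀ + ν ξ):
  F: 1600 − 2(245) = 1110
  D: 311 − 1(245) = 66
  E: 0 + 2(245) = 490
Total out = 1110 + 66 + 490 = 1666 kmol.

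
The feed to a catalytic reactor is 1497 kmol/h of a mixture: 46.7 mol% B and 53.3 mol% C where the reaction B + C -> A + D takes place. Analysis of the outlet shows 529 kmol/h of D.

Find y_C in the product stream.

0.18

For D: n = n₀ + 1ξ → 529 = 0 + 1ξ, giving ξ = 529 kmol/h.
Outlet amounts (n = n₀ + ν ξ):
  B: 699.1 − 1(529) = 170.1
  C: 797.9 − 1(529) = 268.9
  A: 0 + 1(529) = 529
  D: 0 + 1(529) = 529
Total out = 1497 kmol/h; y_C = 268.9 / 1497 = 0.1796.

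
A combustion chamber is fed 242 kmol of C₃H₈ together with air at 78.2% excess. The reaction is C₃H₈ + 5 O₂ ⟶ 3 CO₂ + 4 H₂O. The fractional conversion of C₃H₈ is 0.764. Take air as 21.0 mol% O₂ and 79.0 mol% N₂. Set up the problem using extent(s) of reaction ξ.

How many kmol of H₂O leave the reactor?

740 kmol

Stoichiometric O₂ = 5 × 242 = 1210 kmol; O₂ fed = 1210 × 1.782 = 2156 kmol.
N₂ fed = 2156 × 79/21 = 8111 kmol.
Fuel reacted = 0.764 × 242 → ξ = 184.9 kmol.
Outlet (n = n₀ + ν ξ):
  C₃H₈: 242 − 1(184.9) = 57.11
  O₂: 2156 − 5(184.9) = 1232
  N₂: 8111 (inert)
  CO₂: 0 + 3(184.9) = 554.7
  H₂O: 0 + 4(184.9) = 739.6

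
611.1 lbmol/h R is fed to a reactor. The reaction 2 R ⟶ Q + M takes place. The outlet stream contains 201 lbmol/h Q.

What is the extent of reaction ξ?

For Q: n = n₀ + 1ξ → 201 = 0 + 1ξ, giving ξ = 201 lbmol/h.
Outlet amounts (n = n₀ + ν ξ):
  R: 611.1 − 2(201) = 209.1
  Q: 0 + 1(201) = 201
  M: 0 + 1(201) = 201

ξ = 201 lbmol/h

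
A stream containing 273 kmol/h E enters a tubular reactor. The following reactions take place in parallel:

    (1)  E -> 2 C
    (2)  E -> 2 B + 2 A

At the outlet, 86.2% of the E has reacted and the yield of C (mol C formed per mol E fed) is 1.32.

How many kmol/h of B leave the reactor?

110 kmol/h

Yield of C: 2ξ₁ / 273 = 1.32 → ξ₁ = 180.2 kmol/h.
Conversion of E: 1ξ₁ + 1ξ₂ = 0.862 × 273 = 235.3 → ξ₂ = 55.15 kmol/h.
Outlet amounts (n = n₀ + Σ ν·ξ):
  E: 273 − 1(180.2) − 1(55.15) = 37.67
  C: 0 + 2(180.2) = 360.4
  B: 0 + 2(55.15) = 110.3
  A: 0 + 2(55.15) = 110.3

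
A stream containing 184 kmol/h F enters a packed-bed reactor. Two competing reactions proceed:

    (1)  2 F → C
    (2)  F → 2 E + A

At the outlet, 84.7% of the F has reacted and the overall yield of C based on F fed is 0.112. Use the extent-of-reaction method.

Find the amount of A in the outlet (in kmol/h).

115 kmol/h

Yield of C: 1ξ₁ / 184 = 0.112 → ξ₁ = 20.61 kmol/h.
Conversion of F: 2ξ₁ + 1ξ₂ = 0.847 × 184 = 155.8 → ξ₂ = 114.6 kmol/h.
Outlet amounts (n = n₀ + Σ ν·ξ):
  F: 184 − 2(20.61) − 1(114.6) = 28.15
  C: 0 + 1(20.61) = 20.61
  E: 0 + 2(114.6) = 229.3
  A: 0 + 1(114.6) = 114.6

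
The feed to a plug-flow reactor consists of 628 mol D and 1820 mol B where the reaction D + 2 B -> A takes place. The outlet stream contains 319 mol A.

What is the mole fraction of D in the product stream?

For A: n = n₀ + 1ξ → 319 = 0 + 1ξ, giving ξ = 319 mol.
Outlet amounts (n = n₀ + ν ξ):
  D: 628 − 1(319) = 309
  B: 1820 − 2(319) = 1182
  A: 0 + 1(319) = 319
Total out = 1810 mol; y_D = 309 / 1810 = 0.1707.

0.171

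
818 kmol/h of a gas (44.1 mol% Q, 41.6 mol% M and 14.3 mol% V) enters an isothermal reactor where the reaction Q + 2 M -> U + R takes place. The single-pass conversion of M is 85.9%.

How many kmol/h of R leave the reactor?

M reacted = 0.859 × 340.3 = 292.3 kmol/h; ν_M = −2, so ξ = 292.3/2 = 146.2 kmol/h.
Outlet amounts (n = n₀ + ν ξ):
  Q: 360.7 − 1(146.2) = 214.6
  M: 340.3 − 2(146.2) = 47.98
  U: 0 + 1(146.2) = 146.2
  R: 0 + 1(146.2) = 146.2
  V: 117 (inert)

146 kmol/h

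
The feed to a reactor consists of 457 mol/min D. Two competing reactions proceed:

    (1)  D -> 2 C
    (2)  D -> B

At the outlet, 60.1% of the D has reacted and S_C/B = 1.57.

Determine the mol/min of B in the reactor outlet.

154 mol/min

Conversion of D: D consumed = 0.601 × 457 = 274.7 mol/min = 1ξ₁ + 1ξ₂.
Selectivity: 2ξ₁ / (1ξ₂) = 1.57 → ξ₁ = 0.785 ξ₂.
Substitute: (1·0.785 + 1) ξ₂ = 274.7 → ξ₂ = 153.9 mol/min, ξ₁ = 120.8 mol/min.
Outlet amounts (n = n₀ + Σ ν·ξ):
  D: 457 − 1(120.8) − 1(153.9) = 182.3
  C: 0 + 2(120.8) = 241.6
  B: 0 + 1(153.9) = 153.9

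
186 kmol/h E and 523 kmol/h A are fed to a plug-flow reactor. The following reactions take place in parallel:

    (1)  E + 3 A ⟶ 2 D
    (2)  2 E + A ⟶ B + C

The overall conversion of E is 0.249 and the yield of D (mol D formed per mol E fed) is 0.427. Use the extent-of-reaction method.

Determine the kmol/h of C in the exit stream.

Yield of D: 2ξ₁ / 186 = 0.427 → ξ₁ = 39.71 kmol/h.
Conversion of E: 1ξ₁ + 2ξ₂ = 0.249 × 186 = 46.31 → ξ₂ = 3.302 kmol/h.
Outlet amounts (n = n₀ + Σ ν·ξ):
  E: 186 − 1(39.71) − 2(3.302) = 139.7
  A: 523 − 3(39.71) − 1(3.302) = 400.6
  D: 0 + 2(39.71) = 79.42
  B: 0 + 1(3.302) = 3.302
  C: 0 + 1(3.302) = 3.302

3.3 kmol/h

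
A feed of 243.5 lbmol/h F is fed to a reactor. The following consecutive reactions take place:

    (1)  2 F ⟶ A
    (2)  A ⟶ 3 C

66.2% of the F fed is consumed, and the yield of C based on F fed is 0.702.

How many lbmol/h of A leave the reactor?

Conversion of F: F consumed = 2ξ₁ = 0.662 × 243.5 → ξ₁ = 80.6 lbmol/h.
Yield of C: 3ξ₂ / 243.5 = 0.702 → ξ₂ = 56.98 lbmol/h.
Outlet amounts (n = n₀ + Σ ν·ξ):
  F: 243.5 − 2(80.6) = 82.3
  A: 0 + 1(80.6) − 1(56.98) = 23.62
  C: 0 + 3(56.98) = 170.9

23.6 lbmol/h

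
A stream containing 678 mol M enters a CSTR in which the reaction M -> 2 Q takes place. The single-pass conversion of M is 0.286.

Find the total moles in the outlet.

M reacted = 0.286 × 678 = 193.9 mol; ν_M = −1, so ξ = 193.9/1 = 193.9 mol.
Outlet amounts (n = n₀ + ν ξ):
  M: 678 − 1(193.9) = 484.1
  Q: 0 + 2(193.9) = 387.8
Total out = 484.1 + 387.8 = 871.9 mol.

872 mol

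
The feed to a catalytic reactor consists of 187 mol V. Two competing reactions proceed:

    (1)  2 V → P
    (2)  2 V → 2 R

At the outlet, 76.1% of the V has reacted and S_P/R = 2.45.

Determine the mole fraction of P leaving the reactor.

0.462

Conversion of V: V consumed = 0.761 × 187 = 142.3 mol = 2ξ₁ + 2ξ₂.
Selectivity: 1ξ₁ / (2ξ₂) = 2.45 → ξ₁ = 4.9 ξ₂.
Substitute: (2·4.9 + 2) ξ₂ = 142.3 → ξ₂ = 12.06 mol, ξ₁ = 59.09 mol.
Outlet amounts (n = n₀ + Σ ν·ξ):
  V: 187 − 2(59.09) − 2(12.06) = 44.69
  P: 0 + 1(59.09) = 59.09
  R: 0 + 2(12.06) = 24.12
Total out = 127.9 mol; y_P = 59.09 / 127.9 = 0.462.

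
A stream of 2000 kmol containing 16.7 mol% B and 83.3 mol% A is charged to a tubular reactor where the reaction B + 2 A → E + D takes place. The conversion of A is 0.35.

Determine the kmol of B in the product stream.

A reacted = 0.35 × 1666 = 583.1 kmol; ν_A = −2, so ξ = 583.1/2 = 291.5 kmol.
Outlet amounts (n = n₀ + ν ξ):
  B: 334 − 1(291.5) = 42.45
  A: 1666 − 2(291.5) = 1083
  E: 0 + 1(291.5) = 291.5
  D: 0 + 1(291.5) = 291.5

42.5 kmol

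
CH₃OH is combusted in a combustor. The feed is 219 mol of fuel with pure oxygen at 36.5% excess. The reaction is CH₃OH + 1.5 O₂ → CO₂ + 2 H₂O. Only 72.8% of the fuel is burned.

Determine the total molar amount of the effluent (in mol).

747 mol

Stoichiometric O₂ = 1.5 × 219 = 328.5 mol; O₂ fed = 328.5 × 1.365 = 448.4 mol.
Fuel reacted = 0.728 × 219 → ξ = 159.4 mol.
Outlet (n = n₀ + ν ξ):
  CH₃OH: 219 − 1(159.4) = 59.57
  O₂: 448.4 − 1.5(159.4) = 209.3
  CO₂: 0 + 1(159.4) = 159.4
  H₂O: 0 + 2(159.4) = 318.9
Total out = 59.57 + 209.3 + 159.4 + 318.9 = 747.1 mol.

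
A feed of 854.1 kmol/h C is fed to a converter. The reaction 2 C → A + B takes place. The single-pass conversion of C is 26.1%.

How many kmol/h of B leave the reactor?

111 kmol/h

C reacted = 0.261 × 854.1 = 222.9 kmol/h; ν_C = −2, so ξ = 222.9/2 = 111.5 kmol/h.
Outlet amounts (n = n₀ + ν ξ):
  C: 854.1 − 2(111.5) = 631.2
  A: 0 + 1(111.5) = 111.5
  B: 0 + 1(111.5) = 111.5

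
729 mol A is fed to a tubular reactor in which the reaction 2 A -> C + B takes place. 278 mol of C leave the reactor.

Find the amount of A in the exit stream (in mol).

173 mol

For C: n = n₀ + 1ξ → 278 = 0 + 1ξ, giving ξ = 278 mol.
Outlet amounts (n = n₀ + ν ξ):
  A: 729 − 2(278) = 173
  C: 0 + 1(278) = 278
  B: 0 + 1(278) = 278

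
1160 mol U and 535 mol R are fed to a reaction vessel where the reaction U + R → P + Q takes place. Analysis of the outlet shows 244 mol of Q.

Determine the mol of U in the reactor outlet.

For Q: n = n₀ + 1ξ → 244 = 0 + 1ξ, giving ξ = 244 mol.
Outlet amounts (n = n₀ + ν ξ):
  U: 1160 − 1(244) = 916
  R: 535 − 1(244) = 291
  P: 0 + 1(244) = 244
  Q: 0 + 1(244) = 244

916 mol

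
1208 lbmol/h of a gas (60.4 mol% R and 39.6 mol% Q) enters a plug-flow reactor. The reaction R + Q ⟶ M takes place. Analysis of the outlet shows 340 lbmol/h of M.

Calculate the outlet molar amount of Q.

For M: n = n₀ + 1ξ → 340 = 0 + 1ξ, giving ξ = 340 lbmol/h.
Outlet amounts (n = n₀ + ν ξ):
  R: 729.6 − 1(340) = 389.6
  Q: 478.4 − 1(340) = 138.4
  M: 0 + 1(340) = 340

138 lbmol/h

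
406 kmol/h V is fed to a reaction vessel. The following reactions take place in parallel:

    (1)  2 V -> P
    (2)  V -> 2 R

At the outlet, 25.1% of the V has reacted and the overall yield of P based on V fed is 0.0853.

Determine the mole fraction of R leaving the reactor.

Yield of P: 1ξ₁ / 406 = 0.0853 → ξ₁ = 34.63 kmol/h.
Conversion of V: 2ξ₁ + 1ξ₂ = 0.251 × 406 = 101.9 → ξ₂ = 32.64 kmol/h.
Outlet amounts (n = n₀ + Σ ν·ξ):
  V: 406 − 2(34.63) − 1(32.64) = 304.1
  P: 0 + 1(34.63) = 34.63
  R: 0 + 2(32.64) = 65.28
Total out = 404 kmol/h; y_R = 65.28 / 404 = 0.1616.

0.162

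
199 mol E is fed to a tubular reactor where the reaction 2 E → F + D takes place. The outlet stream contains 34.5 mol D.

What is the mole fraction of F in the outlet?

For D: n = n₀ + 1ξ → 34.5 = 0 + 1ξ, giving ξ = 34.5 mol.
Outlet amounts (n = n₀ + ν ξ):
  E: 199 − 2(34.5) = 130
  F: 0 + 1(34.5) = 34.5
  D: 0 + 1(34.5) = 34.5
Total out = 199 mol; y_F = 34.5 / 199 = 0.1734.

0.173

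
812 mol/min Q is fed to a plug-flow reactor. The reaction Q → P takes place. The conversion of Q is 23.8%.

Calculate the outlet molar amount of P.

Q reacted = 0.238 × 812 = 193.3 mol/min; ν_Q = −1, so ξ = 193.3/1 = 193.3 mol/min.
Outlet amounts (n = n₀ + ν ξ):
  Q: 812 − 1(193.3) = 618.7
  P: 0 + 1(193.3) = 193.3

193 mol/min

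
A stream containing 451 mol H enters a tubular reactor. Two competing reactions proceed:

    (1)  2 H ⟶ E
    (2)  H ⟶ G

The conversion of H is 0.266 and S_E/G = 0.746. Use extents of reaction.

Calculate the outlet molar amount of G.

Conversion of H: H consumed = 0.266 × 451 = 120 mol = 2ξ₁ + 1ξ₂.
Selectivity: 1ξ₁ / (1ξ₂) = 0.746 → ξ₁ = 0.746 ξ₂.
Substitute: (2·0.746 + 1) ξ₂ = 120 → ξ₂ = 48.14 mol, ξ₁ = 35.91 mol.
Outlet amounts (n = n₀ + Σ ν·ξ):
  H: 451 − 2(35.91) − 1(48.14) = 331
  E: 0 + 1(35.91) = 35.91
  G: 0 + 1(48.14) = 48.14

48.1 mol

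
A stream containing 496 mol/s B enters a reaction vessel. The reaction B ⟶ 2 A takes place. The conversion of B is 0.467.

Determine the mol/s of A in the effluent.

463 mol/s

B reacted = 0.467 × 496 = 231.6 mol/s; ν_B = −1, so ξ = 231.6/1 = 231.6 mol/s.
Outlet amounts (n = n₀ + ν ξ):
  B: 496 − 1(231.6) = 264.4
  A: 0 + 2(231.6) = 463.3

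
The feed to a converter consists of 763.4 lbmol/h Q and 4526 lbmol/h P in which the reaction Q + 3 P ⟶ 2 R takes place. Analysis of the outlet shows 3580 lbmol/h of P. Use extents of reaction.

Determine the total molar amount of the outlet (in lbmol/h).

For P: n = n₀ − 3ξ → 3580 = 4526 − 3ξ, giving ξ = 315.3 lbmol/h.
Outlet amounts (n = n₀ + ν ξ):
  Q: 763.4 − 1(315.3) = 448.1
  P: 4526 − 3(315.3) = 3580
  R: 0 + 2(315.3) = 630.7
Total out = 448.1 + 3580 + 630.7 = 4659 lbmol/h.

4660 lbmol/h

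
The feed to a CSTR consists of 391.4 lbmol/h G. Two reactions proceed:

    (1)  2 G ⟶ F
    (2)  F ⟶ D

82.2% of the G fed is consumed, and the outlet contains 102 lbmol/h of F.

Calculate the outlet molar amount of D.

Conversion of G: G consumed = 2ξ₁ = 0.822 × 391.4 → ξ₁ = 160.9 lbmol/h.
F balance: n_F = 0 + 1ξ₁ − 1ξ₂ = 102 → ξ₂ = (1·160.9 − 102)/1 = 58.87 lbmol/h.
Outlet amounts (n = n₀ + Σ ν·ξ):
  G: 391.4 − 2(160.9) = 69.67
  F: 0 + 1(160.9) − 1(58.87) = 102
  D: 0 + 1(58.87) = 58.87

58.9 lbmol/h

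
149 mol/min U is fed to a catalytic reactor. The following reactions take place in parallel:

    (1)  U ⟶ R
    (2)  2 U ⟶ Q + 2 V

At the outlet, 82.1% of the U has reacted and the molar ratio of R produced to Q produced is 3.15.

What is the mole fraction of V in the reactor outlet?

Conversion of U: U consumed = 0.821 × 149 = 122.3 mol/min = 1ξ₁ + 2ξ₂.
Selectivity: 1ξ₁ / (1ξ₂) = 3.15 → ξ₁ = 3.15 ξ₂.
Substitute: (1·3.15 + 2) ξ₂ = 122.3 → ξ₂ = 23.75 mol/min, ξ₁ = 74.82 mol/min.
Outlet amounts (n = n₀ + Σ ν·ξ):
  U: 149 − 1(74.82) − 2(23.75) = 26.67
  R: 0 + 1(74.82) = 74.82
  Q: 0 + 1(23.75) = 23.75
  V: 0 + 2(23.75) = 47.51
Total out = 172.8 mol/min; y_V = 47.51 / 172.8 = 0.275.

0.275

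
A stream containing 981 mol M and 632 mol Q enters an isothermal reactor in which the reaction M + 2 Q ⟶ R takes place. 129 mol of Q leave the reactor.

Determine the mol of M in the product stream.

For Q: n = n₀ − 2ξ → 129 = 632 − 2ξ, giving ξ = 251.5 mol.
Outlet amounts (n = n₀ + ν ξ):
  M: 981 − 1(251.5) = 729.5
  Q: 632 − 2(251.5) = 129
  R: 0 + 1(251.5) = 251.5

730 mol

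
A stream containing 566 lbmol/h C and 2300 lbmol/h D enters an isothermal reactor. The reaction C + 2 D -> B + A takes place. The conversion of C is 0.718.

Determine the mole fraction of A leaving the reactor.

C reacted = 0.718 × 566 = 406.4 lbmol/h; ν_C = −1, so ξ = 406.4/1 = 406.4 lbmol/h.
Outlet amounts (n = n₀ + ν ξ):
  C: 566 − 1(406.4) = 159.6
  D: 2300 − 2(406.4) = 1487
  B: 0 + 1(406.4) = 406.4
  A: 0 + 1(406.4) = 406.4
Total out = 2460 lbmol/h; y_A = 406.4 / 2460 = 0.1652.

0.165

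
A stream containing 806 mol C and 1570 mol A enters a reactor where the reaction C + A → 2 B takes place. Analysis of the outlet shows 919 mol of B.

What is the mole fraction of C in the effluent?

0.146

For B: n = n₀ + 2ξ → 919 = 0 + 2ξ, giving ξ = 459.5 mol.
Outlet amounts (n = n₀ + ν ξ):
  C: 806 − 1(459.5) = 346.5
  A: 1570 − 1(459.5) = 1110
  B: 0 + 2(459.5) = 919
Total out = 2376 mol; y_C = 346.5 / 2376 = 0.1458.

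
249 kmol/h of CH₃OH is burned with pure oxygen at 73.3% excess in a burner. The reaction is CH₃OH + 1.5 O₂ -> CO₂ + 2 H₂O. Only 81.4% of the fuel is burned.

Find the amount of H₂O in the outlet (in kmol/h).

Stoichiometric O₂ = 1.5 × 249 = 373.5 kmol/h; O₂ fed = 373.5 × 1.733 = 647.3 kmol/h.
Fuel reacted = 0.814 × 249 → ξ = 202.7 kmol/h.
Outlet (n = n₀ + ν ξ):
  CH₃OH: 249 − 1(202.7) = 46.31
  O₂: 647.3 − 1.5(202.7) = 343.2
  CO₂: 0 + 1(202.7) = 202.7
  H₂O: 0 + 2(202.7) = 405.4

405 kmol/h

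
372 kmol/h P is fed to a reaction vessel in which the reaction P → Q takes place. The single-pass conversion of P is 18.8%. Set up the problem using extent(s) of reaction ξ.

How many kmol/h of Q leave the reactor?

P reacted = 0.188 × 372 = 69.94 kmol/h; ν_P = −1, so ξ = 69.94/1 = 69.94 kmol/h.
Outlet amounts (n = n₀ + ν ξ):
  P: 372 − 1(69.94) = 302.1
  Q: 0 + 1(69.94) = 69.94

69.9 kmol/h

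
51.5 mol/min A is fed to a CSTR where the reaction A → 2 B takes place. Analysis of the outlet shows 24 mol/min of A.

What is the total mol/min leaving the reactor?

79 mol/min

For A: n = n₀ − 1ξ → 24 = 51.5 − 1ξ, giving ξ = 27.5 mol/min.
Outlet amounts (n = n₀ + ν ξ):
  A: 51.5 − 1(27.5) = 24
  B: 0 + 2(27.5) = 55
Total out = 24 + 55 = 79 mol/min.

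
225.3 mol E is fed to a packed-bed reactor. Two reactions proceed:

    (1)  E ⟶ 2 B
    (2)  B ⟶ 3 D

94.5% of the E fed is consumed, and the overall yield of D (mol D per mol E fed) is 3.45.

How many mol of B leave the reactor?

Conversion of E: E consumed = 1ξ₁ = 0.945 × 225.3 → ξ₁ = 212.9 mol.
Yield of D: 3ξ₂ / 225.3 = 3.45 → ξ₂ = 259.1 mol.
Outlet amounts (n = n₀ + Σ ν·ξ):
  E: 225.3 − 1(212.9) = 12.39
  B: 0 + 2(212.9) − 1(259.1) = 166.7
  D: 0 + 3(259.1) = 777.3

167 mol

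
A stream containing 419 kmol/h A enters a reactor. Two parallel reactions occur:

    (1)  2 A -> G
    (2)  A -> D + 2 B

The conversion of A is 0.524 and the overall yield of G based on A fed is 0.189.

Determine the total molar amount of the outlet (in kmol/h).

462 kmol/h

Yield of G: 1ξ₁ / 419 = 0.189 → ξ₁ = 79.19 kmol/h.
Conversion of A: 2ξ₁ + 1ξ₂ = 0.524 × 419 = 219.6 → ξ₂ = 61.17 kmol/h.
Outlet amounts (n = n₀ + Σ ν·ξ):
  A: 419 − 2(79.19) − 1(61.17) = 199.4
  G: 0 + 1(79.19) = 79.19
  D: 0 + 1(61.17) = 61.17
  B: 0 + 2(61.17) = 122.3
Total out = 199.4 + 79.19 + 61.17 + 122.3 = 462.2 kmol/h.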